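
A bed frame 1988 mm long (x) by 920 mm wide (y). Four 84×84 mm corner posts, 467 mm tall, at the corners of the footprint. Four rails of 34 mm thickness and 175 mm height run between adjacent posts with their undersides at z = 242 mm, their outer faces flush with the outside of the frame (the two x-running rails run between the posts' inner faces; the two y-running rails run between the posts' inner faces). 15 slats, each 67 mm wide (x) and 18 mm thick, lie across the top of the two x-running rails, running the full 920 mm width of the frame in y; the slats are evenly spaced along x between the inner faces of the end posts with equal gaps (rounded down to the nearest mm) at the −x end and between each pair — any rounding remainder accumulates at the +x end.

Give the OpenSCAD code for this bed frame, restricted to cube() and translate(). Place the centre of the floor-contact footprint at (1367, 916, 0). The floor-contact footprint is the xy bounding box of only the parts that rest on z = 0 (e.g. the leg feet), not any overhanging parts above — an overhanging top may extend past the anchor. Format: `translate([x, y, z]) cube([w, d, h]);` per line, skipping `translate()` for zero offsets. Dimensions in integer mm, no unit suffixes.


translate([373, 456, 0]) cube([84, 84, 467]);
translate([373, 1292, 0]) cube([84, 84, 467]);
translate([2277, 456, 0]) cube([84, 84, 467]);
translate([2277, 1292, 0]) cube([84, 84, 467]);
translate([457, 456, 242]) cube([1820, 34, 175]);
translate([457, 1342, 242]) cube([1820, 34, 175]);
translate([373, 540, 242]) cube([34, 752, 175]);
translate([2327, 540, 242]) cube([34, 752, 175]);
translate([507, 456, 417]) cube([67, 920, 18]);
translate([624, 456, 417]) cube([67, 920, 18]);
translate([741, 456, 417]) cube([67, 920, 18]);
translate([858, 456, 417]) cube([67, 920, 18]);
translate([975, 456, 417]) cube([67, 920, 18]);
translate([1092, 456, 417]) cube([67, 920, 18]);
translate([1209, 456, 417]) cube([67, 920, 18]);
translate([1326, 456, 417]) cube([67, 920, 18]);
translate([1443, 456, 417]) cube([67, 920, 18]);
translate([1560, 456, 417]) cube([67, 920, 18]);
translate([1677, 456, 417]) cube([67, 920, 18]);
translate([1794, 456, 417]) cube([67, 920, 18]);
translate([1911, 456, 417]) cube([67, 920, 18]);
translate([2028, 456, 417]) cube([67, 920, 18]);
translate([2145, 456, 417]) cube([67, 920, 18]);


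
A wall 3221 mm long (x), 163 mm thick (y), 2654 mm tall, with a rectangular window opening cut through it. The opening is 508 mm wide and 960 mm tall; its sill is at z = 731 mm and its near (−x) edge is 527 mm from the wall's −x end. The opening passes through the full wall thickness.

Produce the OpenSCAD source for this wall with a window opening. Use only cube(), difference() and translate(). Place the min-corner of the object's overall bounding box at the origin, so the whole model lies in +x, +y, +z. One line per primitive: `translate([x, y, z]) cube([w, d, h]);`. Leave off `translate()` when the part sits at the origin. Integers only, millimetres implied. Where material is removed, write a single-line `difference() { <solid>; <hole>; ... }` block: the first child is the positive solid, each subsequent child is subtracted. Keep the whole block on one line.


difference() { cube([3221, 163, 2654]); translate([527, 0, 731]) cube([508, 163, 960]); }


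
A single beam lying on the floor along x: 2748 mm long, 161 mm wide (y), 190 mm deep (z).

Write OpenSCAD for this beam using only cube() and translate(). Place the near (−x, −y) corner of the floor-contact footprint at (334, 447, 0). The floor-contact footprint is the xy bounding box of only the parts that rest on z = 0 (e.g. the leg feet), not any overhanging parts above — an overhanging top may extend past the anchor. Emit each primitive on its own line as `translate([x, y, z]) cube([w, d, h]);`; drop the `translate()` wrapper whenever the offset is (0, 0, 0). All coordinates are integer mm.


translate([334, 447, 0]) cube([2748, 161, 190]);


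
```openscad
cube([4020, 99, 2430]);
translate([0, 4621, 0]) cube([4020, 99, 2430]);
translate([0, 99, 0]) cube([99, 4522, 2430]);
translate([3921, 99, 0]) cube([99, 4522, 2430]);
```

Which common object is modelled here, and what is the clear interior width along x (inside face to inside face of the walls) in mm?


A house (or room) frame. The interior width is 3822 mm.

Four 2430 mm walls enclosing a rectangle with no floor or roof — a room or house frame. Outside width is 4020 mm and wall thickness is 99 mm, so the interior width is 4020 − 2 × 99 = 3822 mm.


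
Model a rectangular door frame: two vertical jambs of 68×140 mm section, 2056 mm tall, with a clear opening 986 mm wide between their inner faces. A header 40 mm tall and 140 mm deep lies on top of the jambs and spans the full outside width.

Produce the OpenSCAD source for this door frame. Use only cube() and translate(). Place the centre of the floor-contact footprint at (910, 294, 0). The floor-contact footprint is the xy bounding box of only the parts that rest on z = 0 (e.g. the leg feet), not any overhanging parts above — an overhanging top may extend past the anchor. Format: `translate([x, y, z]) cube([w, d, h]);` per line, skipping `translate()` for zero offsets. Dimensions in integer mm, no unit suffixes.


translate([349, 224, 0]) cube([68, 140, 2056]);
translate([1403, 224, 0]) cube([68, 140, 2056]);
translate([349, 224, 2056]) cube([1122, 140, 40]);


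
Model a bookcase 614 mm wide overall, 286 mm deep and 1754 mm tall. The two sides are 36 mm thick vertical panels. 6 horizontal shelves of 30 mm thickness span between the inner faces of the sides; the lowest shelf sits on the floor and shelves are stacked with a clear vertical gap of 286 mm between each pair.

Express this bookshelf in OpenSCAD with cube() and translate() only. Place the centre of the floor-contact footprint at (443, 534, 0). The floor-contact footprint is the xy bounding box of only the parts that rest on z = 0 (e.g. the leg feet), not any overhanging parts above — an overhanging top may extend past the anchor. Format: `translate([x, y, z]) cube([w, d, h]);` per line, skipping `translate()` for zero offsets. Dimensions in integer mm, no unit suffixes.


translate([136, 391, 0]) cube([36, 286, 1754]);
translate([714, 391, 0]) cube([36, 286, 1754]);
translate([172, 391, 0]) cube([542, 286, 30]);
translate([172, 391, 316]) cube([542, 286, 30]);
translate([172, 391, 632]) cube([542, 286, 30]);
translate([172, 391, 948]) cube([542, 286, 30]);
translate([172, 391, 1264]) cube([542, 286, 30]);
translate([172, 391, 1580]) cube([542, 286, 30]);


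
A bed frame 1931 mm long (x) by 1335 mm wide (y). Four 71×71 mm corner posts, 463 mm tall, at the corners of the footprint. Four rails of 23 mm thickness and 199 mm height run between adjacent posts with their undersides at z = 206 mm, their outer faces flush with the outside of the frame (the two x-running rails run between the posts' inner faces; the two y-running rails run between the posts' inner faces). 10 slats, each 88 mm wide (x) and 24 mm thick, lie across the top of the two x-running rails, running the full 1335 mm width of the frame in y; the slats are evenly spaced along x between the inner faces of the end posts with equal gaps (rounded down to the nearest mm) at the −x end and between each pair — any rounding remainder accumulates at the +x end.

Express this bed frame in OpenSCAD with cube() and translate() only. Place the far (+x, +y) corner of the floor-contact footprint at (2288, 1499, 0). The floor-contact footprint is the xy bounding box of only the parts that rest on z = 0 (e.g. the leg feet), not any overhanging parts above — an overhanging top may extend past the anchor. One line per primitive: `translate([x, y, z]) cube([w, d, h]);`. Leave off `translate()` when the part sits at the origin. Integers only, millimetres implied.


translate([357, 164, 0]) cube([71, 71, 463]);
translate([357, 1428, 0]) cube([71, 71, 463]);
translate([2217, 164, 0]) cube([71, 71, 463]);
translate([2217, 1428, 0]) cube([71, 71, 463]);
translate([428, 164, 206]) cube([1789, 23, 199]);
translate([428, 1476, 206]) cube([1789, 23, 199]);
translate([357, 235, 206]) cube([23, 1193, 199]);
translate([2265, 235, 206]) cube([23, 1193, 199]);
translate([510, 164, 405]) cube([88, 1335, 24]);
translate([680, 164, 405]) cube([88, 1335, 24]);
translate([850, 164, 405]) cube([88, 1335, 24]);
translate([1020, 164, 405]) cube([88, 1335, 24]);
translate([1190, 164, 405]) cube([88, 1335, 24]);
translate([1360, 164, 405]) cube([88, 1335, 24]);
translate([1530, 164, 405]) cube([88, 1335, 24]);
translate([1700, 164, 405]) cube([88, 1335, 24]);
translate([1870, 164, 405]) cube([88, 1335, 24]);
translate([2040, 164, 405]) cube([88, 1335, 24]);


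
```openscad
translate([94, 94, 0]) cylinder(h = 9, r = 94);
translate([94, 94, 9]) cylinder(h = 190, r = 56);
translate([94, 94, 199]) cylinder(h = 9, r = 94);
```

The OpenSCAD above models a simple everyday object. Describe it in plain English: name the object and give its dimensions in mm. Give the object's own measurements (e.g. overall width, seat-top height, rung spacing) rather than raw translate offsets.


A spool: two coaxial disc flanges of radius 94 mm and thickness 9 mm, joined by a core cylinder of radius 56 mm and height 190 mm. The lower flange rests on z = 0 and the three cylinders share a vertical axis.


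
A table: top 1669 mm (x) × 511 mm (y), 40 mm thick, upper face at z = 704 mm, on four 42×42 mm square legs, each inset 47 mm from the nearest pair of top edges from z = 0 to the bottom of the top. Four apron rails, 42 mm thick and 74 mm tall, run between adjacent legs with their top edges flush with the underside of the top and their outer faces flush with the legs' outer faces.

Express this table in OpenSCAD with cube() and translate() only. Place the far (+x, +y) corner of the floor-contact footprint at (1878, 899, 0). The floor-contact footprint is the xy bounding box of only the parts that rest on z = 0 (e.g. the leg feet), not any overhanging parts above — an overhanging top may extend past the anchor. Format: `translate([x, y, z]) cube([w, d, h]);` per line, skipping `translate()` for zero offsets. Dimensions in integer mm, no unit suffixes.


translate([256, 435, 664]) cube([1669, 511, 40]);
translate([303, 482, 0]) cube([42, 42, 664]);
translate([1836, 482, 0]) cube([42, 42, 664]);
translate([303, 857, 0]) cube([42, 42, 664]);
translate([1836, 857, 0]) cube([42, 42, 664]);
translate([345, 482, 590]) cube([1491, 42, 74]);
translate([345, 857, 590]) cube([1491, 42, 74]);
translate([303, 524, 590]) cube([42, 333, 74]);
translate([1836, 524, 590]) cube([42, 333, 74]);


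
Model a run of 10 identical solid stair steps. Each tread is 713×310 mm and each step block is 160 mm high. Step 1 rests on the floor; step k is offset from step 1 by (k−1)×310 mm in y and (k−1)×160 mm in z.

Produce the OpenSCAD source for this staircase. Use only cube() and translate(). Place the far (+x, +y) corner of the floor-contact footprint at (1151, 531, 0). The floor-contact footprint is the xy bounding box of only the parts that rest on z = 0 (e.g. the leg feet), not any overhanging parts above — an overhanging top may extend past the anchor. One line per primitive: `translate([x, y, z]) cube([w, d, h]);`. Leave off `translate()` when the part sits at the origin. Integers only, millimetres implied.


translate([438, 221, 0]) cube([713, 310, 160]);
translate([438, 531, 160]) cube([713, 310, 160]);
translate([438, 841, 320]) cube([713, 310, 160]);
translate([438, 1151, 480]) cube([713, 310, 160]);
translate([438, 1461, 640]) cube([713, 310, 160]);
translate([438, 1771, 800]) cube([713, 310, 160]);
translate([438, 2081, 960]) cube([713, 310, 160]);
translate([438, 2391, 1120]) cube([713, 310, 160]);
translate([438, 2701, 1280]) cube([713, 310, 160]);
translate([438, 3011, 1440]) cube([713, 310, 160]);


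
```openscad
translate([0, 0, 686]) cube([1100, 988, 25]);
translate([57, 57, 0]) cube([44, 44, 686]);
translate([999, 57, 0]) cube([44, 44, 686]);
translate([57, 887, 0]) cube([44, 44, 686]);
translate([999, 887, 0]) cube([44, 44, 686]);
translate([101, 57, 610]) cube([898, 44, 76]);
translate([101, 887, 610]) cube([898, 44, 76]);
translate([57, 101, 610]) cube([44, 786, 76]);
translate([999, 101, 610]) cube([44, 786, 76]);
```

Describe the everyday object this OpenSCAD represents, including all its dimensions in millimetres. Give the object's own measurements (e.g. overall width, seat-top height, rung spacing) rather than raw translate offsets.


A table: top 1100 mm (x) × 988 mm (y), 25 mm thick, upper face at z = 711 mm, on four 44×44 mm square legs, each inset 57 mm from the nearest pair of top edges from z = 0 to the bottom of the top. Four apron rails, 44 mm thick and 76 mm tall, run between adjacent legs with their top edges flush with the underside of the top and their outer faces flush with the legs' outer faces.


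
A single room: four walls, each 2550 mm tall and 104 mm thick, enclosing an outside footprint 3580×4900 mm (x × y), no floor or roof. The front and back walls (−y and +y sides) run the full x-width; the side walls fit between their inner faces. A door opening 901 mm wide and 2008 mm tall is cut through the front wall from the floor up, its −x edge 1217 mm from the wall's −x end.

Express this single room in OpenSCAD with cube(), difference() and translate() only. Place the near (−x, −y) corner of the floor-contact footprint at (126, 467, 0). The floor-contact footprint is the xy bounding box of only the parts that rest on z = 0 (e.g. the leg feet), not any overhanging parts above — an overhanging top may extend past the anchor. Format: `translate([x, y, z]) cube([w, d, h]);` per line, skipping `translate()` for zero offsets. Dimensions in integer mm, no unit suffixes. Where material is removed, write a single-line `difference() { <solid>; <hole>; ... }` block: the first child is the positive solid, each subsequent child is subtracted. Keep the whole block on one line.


difference() { translate([126, 467, 0]) cube([3580, 104, 2550]); translate([1343, 467, 0]) cube([901, 104, 2008]); }
translate([126, 5263, 0]) cube([3580, 104, 2550]);
translate([126, 571, 0]) cube([104, 4692, 2550]);
translate([3602, 571, 0]) cube([104, 4692, 2550]);


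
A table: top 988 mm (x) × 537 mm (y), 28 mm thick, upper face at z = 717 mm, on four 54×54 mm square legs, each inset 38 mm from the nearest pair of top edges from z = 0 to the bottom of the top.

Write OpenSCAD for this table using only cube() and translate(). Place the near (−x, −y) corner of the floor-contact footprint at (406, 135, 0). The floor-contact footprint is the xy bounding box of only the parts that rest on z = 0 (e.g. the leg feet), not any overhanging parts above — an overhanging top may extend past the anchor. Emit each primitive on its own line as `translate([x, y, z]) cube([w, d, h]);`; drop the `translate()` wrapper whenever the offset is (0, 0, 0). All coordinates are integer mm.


// leg_h = 717 - 28 = 689
translate([368, 97, 689]) cube([988, 537, 28]);
translate([406, 135, 0]) cube([54, 54, 689]);
translate([1264, 135, 0]) cube([54, 54, 689]);
translate([406, 542, 0]) cube([54, 54, 689]);
translate([1264, 542, 0]) cube([54, 54, 689]);


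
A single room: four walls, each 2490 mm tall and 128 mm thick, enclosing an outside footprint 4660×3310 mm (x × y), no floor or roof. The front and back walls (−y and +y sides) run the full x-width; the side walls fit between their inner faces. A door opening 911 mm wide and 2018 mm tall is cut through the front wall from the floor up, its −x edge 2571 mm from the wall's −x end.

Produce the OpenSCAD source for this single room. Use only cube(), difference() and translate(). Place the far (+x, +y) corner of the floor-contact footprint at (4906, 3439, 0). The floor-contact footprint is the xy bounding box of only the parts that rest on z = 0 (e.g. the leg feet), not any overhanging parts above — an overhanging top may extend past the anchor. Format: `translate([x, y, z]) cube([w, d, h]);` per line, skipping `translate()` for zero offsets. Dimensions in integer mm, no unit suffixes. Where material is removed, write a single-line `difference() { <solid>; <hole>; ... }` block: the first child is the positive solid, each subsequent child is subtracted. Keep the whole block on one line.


difference() { translate([246, 129, 0]) cube([4660, 128, 2490]); translate([2817, 129, 0]) cube([911, 128, 2018]); }
translate([246, 3311, 0]) cube([4660, 128, 2490]);
translate([246, 257, 0]) cube([128, 3054, 2490]);
translate([4778, 257, 0]) cube([128, 3054, 2490]);


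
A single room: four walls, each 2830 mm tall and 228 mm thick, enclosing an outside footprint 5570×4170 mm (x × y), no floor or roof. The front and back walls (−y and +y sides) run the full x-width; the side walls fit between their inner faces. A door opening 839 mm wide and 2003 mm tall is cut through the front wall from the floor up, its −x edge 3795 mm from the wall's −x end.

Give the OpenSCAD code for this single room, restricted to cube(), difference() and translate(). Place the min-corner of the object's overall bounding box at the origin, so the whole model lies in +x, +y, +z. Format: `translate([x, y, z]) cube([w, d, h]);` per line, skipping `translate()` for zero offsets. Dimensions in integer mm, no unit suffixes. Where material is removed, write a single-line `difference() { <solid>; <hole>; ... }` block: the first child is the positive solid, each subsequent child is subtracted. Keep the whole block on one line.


difference() { cube([5570, 228, 2830]); translate([3795, 0, 0]) cube([839, 228, 2003]); }
translate([0, 3942, 0]) cube([5570, 228, 2830]);
translate([0, 228, 0]) cube([228, 3714, 2830]);
translate([5342, 228, 0]) cube([228, 3714, 2830]);


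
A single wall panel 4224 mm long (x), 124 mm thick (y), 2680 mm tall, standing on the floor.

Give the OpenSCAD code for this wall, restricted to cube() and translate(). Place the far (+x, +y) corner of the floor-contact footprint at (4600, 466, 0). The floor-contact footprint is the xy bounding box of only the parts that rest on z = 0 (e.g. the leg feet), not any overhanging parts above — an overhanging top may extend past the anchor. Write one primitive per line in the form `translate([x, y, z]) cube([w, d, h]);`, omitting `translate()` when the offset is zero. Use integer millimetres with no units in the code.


translate([376, 342, 0]) cube([4224, 124, 2680]);


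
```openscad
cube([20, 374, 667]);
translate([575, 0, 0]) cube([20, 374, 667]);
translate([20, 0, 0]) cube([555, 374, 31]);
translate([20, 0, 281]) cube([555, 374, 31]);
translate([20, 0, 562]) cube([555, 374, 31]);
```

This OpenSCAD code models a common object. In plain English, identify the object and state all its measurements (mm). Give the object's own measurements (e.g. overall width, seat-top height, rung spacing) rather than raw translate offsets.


An open bookshelf. Two side panels, each 20 mm thick, 374 mm deep and 667 mm tall, stand 595 mm apart (outside-to-outside). Between them sit 3 shelves, each 31 mm thick and 374 mm deep, spanning the full gap between the sides. The bottom shelf rests on the floor (its underside at z = 0) and the clear gap between one shelf's top and the next shelf's underside is 250 mm.


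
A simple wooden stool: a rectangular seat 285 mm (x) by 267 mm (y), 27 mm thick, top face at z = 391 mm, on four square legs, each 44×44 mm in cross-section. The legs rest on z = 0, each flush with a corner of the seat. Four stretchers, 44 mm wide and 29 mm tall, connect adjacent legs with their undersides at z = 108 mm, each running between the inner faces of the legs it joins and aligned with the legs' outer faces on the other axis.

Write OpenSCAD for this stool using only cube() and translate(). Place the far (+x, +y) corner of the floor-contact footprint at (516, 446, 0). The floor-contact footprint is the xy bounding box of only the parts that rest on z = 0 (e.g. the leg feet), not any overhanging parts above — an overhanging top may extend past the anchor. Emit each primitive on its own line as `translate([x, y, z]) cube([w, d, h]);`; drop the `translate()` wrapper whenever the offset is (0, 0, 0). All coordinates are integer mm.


translate([231, 179, 364]) cube([285, 267, 27]);
translate([231, 179, 0]) cube([44, 44, 364]);
translate([472, 179, 0]) cube([44, 44, 364]);
translate([231, 402, 0]) cube([44, 44, 364]);
translate([472, 402, 0]) cube([44, 44, 364]);
translate([275, 179, 108]) cube([197, 44, 29]);
translate([275, 402, 108]) cube([197, 44, 29]);
translate([231, 223, 108]) cube([44, 179, 29]);
translate([472, 223, 108]) cube([44, 179, 29]);


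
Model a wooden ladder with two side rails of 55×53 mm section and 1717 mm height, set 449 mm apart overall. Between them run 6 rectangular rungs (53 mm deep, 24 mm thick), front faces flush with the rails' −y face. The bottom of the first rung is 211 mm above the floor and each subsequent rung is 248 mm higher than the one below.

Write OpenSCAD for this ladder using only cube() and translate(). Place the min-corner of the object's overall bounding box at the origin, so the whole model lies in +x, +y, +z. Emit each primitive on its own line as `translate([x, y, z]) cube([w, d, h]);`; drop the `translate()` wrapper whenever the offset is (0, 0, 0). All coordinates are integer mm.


cube([55, 53, 1717]);
translate([394, 0, 0]) cube([55, 53, 1717]);
translate([55, 0, 211]) cube([339, 53, 24]);
translate([55, 0, 459]) cube([339, 53, 24]);
translate([55, 0, 707]) cube([339, 53, 24]);
translate([55, 0, 955]) cube([339, 53, 24]);
translate([55, 0, 1203]) cube([339, 53, 24]);
translate([55, 0, 1451]) cube([339, 53, 24]);


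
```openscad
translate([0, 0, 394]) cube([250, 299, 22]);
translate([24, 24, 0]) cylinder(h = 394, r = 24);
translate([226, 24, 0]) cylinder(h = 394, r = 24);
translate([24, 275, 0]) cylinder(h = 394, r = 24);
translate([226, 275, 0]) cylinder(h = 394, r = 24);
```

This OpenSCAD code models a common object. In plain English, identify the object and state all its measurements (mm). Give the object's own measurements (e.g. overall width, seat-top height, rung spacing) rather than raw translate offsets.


A four-legged stool. The seat is a 250×299×22 mm slab whose top surface is at z = 416 mm; four round legs, each 48 mm in diameter, run from the floor (z = 0) to the underside of the seat, each leg's axis is inset half a diameter from the nearest pair of seat edges (so the leg's bounding box is flush with the corner).


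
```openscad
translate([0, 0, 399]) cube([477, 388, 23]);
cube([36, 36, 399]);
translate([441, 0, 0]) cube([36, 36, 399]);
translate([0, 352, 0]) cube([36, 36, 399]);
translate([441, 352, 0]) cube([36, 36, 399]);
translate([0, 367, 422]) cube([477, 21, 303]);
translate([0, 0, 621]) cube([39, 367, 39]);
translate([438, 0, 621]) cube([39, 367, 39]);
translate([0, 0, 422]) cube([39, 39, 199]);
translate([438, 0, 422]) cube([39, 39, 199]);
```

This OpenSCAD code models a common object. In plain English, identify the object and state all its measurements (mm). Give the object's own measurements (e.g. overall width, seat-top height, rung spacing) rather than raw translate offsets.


A chair. The seat is a 477×388×23 mm slab with its top at z = 422 mm, on four 36×36 mm corner legs (flush with the seat edges, standing on z = 0). A flat backrest 21 mm thick, 303 mm tall, spans the full seat width and rises from the seat top along its +y edge, rear face flush with the rear of the seat. Two armrests of 39×39 mm section run along each side from the seat's front edge to the front of the backrest, top faces 238 mm above the seat top and outer faces flush with the seat's x-edges; a 39×39 mm post under the front of each armrest stands on the seat at the front corner.


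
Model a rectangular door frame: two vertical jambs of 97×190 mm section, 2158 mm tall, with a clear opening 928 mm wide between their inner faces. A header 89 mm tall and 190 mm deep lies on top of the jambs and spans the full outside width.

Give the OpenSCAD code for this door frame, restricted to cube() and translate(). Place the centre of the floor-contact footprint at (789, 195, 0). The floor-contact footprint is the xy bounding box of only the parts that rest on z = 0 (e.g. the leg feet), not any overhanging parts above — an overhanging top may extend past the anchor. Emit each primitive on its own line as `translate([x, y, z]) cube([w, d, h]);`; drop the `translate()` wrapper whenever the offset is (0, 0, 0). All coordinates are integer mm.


translate([228, 100, 0]) cube([97, 190, 2158]);
translate([1253, 100, 0]) cube([97, 190, 2158]);
translate([228, 100, 2158]) cube([1122, 190, 89]);


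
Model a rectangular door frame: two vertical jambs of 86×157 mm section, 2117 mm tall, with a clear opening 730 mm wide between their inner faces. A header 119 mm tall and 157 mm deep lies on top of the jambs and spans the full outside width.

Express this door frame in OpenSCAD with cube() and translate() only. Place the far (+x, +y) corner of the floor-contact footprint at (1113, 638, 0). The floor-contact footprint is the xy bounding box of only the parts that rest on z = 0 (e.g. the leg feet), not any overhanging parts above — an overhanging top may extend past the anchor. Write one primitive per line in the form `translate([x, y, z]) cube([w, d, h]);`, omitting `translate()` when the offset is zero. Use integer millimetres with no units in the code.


translate([211, 481, 0]) cube([86, 157, 2117]);
translate([1027, 481, 0]) cube([86, 157, 2117]);
translate([211, 481, 2117]) cube([902, 157, 119]);


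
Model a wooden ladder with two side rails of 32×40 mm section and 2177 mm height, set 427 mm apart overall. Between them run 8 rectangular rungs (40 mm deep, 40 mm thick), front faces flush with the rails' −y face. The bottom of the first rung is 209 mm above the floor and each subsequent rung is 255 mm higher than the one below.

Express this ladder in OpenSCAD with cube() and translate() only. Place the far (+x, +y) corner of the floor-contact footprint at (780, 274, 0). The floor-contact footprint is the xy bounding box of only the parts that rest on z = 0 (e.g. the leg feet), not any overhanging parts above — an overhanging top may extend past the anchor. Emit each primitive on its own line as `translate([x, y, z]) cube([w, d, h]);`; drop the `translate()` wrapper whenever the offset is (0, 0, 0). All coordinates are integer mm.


// rung span = 427 - 2*32 = 363
// rung[k] z = 209 + k*255
translate([353, 234, 0]) cube([32, 40, 2177]);
translate([748, 234, 0]) cube([32, 40, 2177]);
translate([385, 234, 209]) cube([363, 40, 40]);
translate([385, 234, 464]) cube([363, 40, 40]);
translate([385, 234, 719]) cube([363, 40, 40]);
translate([385, 234, 974]) cube([363, 40, 40]);
translate([385, 234, 1229]) cube([363, 40, 40]);
translate([385, 234, 1484]) cube([363, 40, 40]);
translate([385, 234, 1739]) cube([363, 40, 40]);
translate([385, 234, 1994]) cube([363, 40, 40]);


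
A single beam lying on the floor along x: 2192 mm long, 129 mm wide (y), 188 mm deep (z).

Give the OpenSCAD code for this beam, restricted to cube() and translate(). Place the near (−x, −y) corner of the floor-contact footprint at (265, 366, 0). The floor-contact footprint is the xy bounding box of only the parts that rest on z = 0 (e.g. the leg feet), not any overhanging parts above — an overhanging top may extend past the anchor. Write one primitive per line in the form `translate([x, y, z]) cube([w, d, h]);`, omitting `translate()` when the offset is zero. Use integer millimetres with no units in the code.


translate([265, 366, 0]) cube([2192, 129, 188]);


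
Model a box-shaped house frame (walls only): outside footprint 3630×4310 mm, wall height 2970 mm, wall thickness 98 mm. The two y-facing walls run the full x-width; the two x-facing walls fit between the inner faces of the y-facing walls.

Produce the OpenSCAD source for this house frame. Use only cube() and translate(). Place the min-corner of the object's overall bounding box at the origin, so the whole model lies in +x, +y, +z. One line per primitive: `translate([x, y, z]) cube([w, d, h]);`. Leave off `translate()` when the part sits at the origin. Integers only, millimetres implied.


cube([3630, 98, 2970]);
translate([0, 4212, 0]) cube([3630, 98, 2970]);
translate([0, 98, 0]) cube([98, 4114, 2970]);
translate([3532, 98, 0]) cube([98, 4114, 2970]);


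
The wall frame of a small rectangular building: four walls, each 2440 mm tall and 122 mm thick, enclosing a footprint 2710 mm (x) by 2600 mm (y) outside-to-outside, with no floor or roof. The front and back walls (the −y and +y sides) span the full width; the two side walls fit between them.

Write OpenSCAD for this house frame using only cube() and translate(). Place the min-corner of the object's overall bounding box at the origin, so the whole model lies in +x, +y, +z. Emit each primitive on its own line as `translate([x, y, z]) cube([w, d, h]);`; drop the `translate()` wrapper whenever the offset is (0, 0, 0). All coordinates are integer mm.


cube([2710, 122, 2440]);
translate([0, 2478, 0]) cube([2710, 122, 2440]);
translate([0, 122, 0]) cube([122, 2356, 2440]);
translate([2588, 122, 0]) cube([122, 2356, 2440]);


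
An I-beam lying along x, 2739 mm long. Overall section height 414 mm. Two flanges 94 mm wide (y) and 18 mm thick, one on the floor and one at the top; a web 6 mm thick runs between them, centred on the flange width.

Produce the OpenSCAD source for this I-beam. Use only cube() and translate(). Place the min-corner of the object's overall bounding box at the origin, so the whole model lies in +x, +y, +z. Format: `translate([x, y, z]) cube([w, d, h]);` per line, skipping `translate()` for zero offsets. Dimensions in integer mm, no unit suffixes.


cube([2739, 94, 18]);
translate([0, 44, 18]) cube([2739, 6, 378]);
translate([0, 0, 396]) cube([2739, 94, 18]);


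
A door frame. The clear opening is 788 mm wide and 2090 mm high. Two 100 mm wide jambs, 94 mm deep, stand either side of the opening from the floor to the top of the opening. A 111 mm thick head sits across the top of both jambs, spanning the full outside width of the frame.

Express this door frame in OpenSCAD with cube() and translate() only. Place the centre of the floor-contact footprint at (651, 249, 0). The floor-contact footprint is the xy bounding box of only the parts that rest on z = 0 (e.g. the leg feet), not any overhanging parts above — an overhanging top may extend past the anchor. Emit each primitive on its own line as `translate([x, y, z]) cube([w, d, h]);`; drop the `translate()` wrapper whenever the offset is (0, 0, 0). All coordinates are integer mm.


translate([157, 202, 0]) cube([100, 94, 2090]);
translate([1045, 202, 0]) cube([100, 94, 2090]);
translate([157, 202, 2090]) cube([988, 94, 111]);


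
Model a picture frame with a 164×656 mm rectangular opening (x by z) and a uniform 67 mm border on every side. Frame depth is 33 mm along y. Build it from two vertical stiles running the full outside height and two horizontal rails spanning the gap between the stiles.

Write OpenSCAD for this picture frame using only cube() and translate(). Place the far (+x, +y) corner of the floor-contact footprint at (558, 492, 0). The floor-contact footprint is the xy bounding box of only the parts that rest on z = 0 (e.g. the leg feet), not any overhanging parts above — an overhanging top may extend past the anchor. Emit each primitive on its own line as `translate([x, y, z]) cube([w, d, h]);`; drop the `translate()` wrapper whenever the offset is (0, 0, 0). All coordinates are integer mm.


translate([260, 459, 0]) cube([67, 33, 790]);
translate([491, 459, 0]) cube([67, 33, 790]);
translate([327, 459, 0]) cube([164, 33, 67]);
translate([327, 459, 723]) cube([164, 33, 67]);


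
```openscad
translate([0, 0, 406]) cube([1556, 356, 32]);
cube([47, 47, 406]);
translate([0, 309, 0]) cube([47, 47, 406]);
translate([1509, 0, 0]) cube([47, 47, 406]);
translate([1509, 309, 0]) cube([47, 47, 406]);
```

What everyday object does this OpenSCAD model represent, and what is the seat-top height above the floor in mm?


A bench. The seat-top height is 438 mm.

A long slab on four corner posts — a bench. The slab sits at z = 406 with thickness 32, so the top is 406 + 32 = 438 mm.


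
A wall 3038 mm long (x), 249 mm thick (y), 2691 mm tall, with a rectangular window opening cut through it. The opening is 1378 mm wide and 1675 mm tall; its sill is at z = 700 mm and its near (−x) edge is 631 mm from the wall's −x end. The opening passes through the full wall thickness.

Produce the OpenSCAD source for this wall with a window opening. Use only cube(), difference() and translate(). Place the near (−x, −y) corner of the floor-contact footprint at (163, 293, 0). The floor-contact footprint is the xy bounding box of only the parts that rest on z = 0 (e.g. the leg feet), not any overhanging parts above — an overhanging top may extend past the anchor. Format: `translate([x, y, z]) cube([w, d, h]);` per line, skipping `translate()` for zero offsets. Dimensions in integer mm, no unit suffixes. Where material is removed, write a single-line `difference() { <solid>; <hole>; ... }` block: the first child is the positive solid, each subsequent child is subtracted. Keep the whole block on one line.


difference() { translate([163, 293, 0]) cube([3038, 249, 2691]); translate([794, 293, 700]) cube([1378, 249, 1675]); }


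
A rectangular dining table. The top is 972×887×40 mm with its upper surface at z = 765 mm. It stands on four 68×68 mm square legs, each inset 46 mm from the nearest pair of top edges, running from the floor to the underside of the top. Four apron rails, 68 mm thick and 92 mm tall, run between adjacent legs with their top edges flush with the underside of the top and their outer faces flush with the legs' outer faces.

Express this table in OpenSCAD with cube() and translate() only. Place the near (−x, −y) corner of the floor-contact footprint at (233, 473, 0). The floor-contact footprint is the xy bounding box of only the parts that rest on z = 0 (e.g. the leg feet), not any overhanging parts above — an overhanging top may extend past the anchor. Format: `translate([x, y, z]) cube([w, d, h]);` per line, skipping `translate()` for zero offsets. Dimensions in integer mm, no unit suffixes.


// leg_h = 765 - 40 = 725
// apron z = 725 - 92 = 633
translate([187, 427, 725]) cube([972, 887, 40]);
translate([233, 473, 0]) cube([68, 68, 725]);
translate([1045, 473, 0]) cube([68, 68, 725]);
translate([233, 1200, 0]) cube([68, 68, 725]);
translate([1045, 1200, 0]) cube([68, 68, 725]);
translate([301, 473, 633]) cube([744, 68, 92]);
translate([301, 1200, 633]) cube([744, 68, 92]);
translate([233, 541, 633]) cube([68, 659, 92]);
translate([1045, 541, 633]) cube([68, 659, 92]);


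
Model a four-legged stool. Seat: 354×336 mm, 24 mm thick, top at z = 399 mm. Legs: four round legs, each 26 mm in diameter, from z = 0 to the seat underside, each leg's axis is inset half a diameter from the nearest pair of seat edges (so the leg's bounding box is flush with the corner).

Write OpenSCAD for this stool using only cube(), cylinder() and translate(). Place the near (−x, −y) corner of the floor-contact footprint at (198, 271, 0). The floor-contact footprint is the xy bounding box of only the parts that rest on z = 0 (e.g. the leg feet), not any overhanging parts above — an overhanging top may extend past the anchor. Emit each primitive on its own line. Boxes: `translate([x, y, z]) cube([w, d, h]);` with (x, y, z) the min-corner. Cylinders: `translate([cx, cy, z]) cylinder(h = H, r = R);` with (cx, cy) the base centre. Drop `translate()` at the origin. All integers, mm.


translate([198, 271, 375]) cube([354, 336, 24]);
translate([211, 284, 0]) cylinder(h = 375, r = 13);
translate([539, 284, 0]) cylinder(h = 375, r = 13);
translate([211, 594, 0]) cylinder(h = 375, r = 13);
translate([539, 594, 0]) cylinder(h = 375, r = 13);


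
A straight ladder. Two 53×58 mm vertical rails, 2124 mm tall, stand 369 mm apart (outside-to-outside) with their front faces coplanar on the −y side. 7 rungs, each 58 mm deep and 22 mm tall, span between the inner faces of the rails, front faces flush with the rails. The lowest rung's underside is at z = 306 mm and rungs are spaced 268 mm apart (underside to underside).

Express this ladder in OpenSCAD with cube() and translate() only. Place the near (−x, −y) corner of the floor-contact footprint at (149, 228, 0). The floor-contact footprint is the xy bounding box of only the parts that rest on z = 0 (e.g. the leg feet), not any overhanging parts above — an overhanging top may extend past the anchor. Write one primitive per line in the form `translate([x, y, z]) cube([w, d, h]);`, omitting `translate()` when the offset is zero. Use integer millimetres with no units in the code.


// rung span = 369 - 2*53 = 263
// rung[k] z = 306 + k*268
translate([149, 228, 0]) cube([53, 58, 2124]);
translate([465, 228, 0]) cube([53, 58, 2124]);
translate([202, 228, 306]) cube([263, 58, 22]);
translate([202, 228, 574]) cube([263, 58, 22]);
translate([202, 228, 842]) cube([263, 58, 22]);
translate([202, 228, 1110]) cube([263, 58, 22]);
translate([202, 228, 1378]) cube([263, 58, 22]);
translate([202, 228, 1646]) cube([263, 58, 22]);
translate([202, 228, 1914]) cube([263, 58, 22]);


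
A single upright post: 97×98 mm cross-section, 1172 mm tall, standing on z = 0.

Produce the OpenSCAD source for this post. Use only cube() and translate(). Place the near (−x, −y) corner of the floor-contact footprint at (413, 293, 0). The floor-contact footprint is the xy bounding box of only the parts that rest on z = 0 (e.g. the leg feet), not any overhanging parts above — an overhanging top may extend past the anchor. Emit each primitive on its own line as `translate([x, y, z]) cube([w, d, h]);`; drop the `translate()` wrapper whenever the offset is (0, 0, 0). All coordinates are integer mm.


translate([413, 293, 0]) cube([97, 98, 1172]);


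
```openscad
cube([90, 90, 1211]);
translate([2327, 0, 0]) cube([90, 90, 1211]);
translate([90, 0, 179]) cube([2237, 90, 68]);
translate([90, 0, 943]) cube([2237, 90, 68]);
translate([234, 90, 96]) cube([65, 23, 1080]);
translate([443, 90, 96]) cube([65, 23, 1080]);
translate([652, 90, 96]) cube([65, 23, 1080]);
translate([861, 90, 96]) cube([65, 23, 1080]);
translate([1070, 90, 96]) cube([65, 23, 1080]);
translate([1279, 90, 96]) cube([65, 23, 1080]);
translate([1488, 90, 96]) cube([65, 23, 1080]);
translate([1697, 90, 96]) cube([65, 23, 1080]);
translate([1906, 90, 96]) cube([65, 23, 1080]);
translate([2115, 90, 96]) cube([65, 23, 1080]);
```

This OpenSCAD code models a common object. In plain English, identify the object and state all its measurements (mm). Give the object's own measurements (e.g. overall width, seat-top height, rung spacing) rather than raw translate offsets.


A fence section. Two 90×90 mm posts, 1211 mm tall, stand on the floor with a clear span of 2237 mm between their inner faces. Two horizontal rails of 90×68 mm section span the gap between the posts with their undersides at z = 179 mm and z = 943 mm, flush with the posts' −y face. 10 pickets, each 65 mm wide, 23 mm thick and 1080 mm tall, are fixed to the +y face of the rails with their bottoms at z = 96 mm, spaced across the span with a 144 mm gap after the −x post and between neighbouring pickets, with 147 mm left before the +x post.


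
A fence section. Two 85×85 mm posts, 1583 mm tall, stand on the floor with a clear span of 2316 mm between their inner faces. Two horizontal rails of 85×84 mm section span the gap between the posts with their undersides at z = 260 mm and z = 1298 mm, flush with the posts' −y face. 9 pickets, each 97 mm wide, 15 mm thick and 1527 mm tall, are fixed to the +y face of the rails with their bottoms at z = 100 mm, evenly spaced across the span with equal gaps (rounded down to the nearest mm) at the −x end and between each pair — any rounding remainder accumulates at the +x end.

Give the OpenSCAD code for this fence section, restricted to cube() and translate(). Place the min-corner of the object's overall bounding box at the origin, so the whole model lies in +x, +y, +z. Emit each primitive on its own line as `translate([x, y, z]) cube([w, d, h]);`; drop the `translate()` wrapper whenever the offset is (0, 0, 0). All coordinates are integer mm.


cube([85, 85, 1583]);
translate([2401, 0, 0]) cube([85, 85, 1583]);
translate([85, 0, 260]) cube([2316, 85, 84]);
translate([85, 0, 1298]) cube([2316, 85, 84]);
translate([229, 85, 100]) cube([97, 15, 1527]);
translate([470, 85, 100]) cube([97, 15, 1527]);
translate([711, 85, 100]) cube([97, 15, 1527]);
translate([952, 85, 100]) cube([97, 15, 1527]);
translate([1193, 85, 100]) cube([97, 15, 1527]);
translate([1434, 85, 100]) cube([97, 15, 1527]);
translate([1675, 85, 100]) cube([97, 15, 1527]);
translate([1916, 85, 100]) cube([97, 15, 1527]);
translate([2157, 85, 100]) cube([97, 15, 1527]);
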